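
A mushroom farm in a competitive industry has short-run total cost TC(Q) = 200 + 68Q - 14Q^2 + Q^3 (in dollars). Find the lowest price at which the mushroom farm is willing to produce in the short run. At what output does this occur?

$19 per unit, at Q = 7

Short-run supply begins at min AVC. From VC = 68Q - 14Q^2 + Q^3, AVC = 68 - 14Q + Q^2.
dAVC/dQ = -14 + 2Q = 0 gives Q = 7. min AVC = 68 - 14·7 + 7^2 = 19.
The firm shuts down for any P below $19.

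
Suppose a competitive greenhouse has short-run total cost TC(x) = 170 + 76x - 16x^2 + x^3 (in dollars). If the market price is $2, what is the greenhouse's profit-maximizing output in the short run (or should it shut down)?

Strip out fixed cost: VC = 76x - 16x^2 + x^3. Then AVC = 76 - 16x + x^2 and MC = 76 - 32x + 3x^2.
AVC is minimized where dAVC/dx = -16 + 2x = 0, at x = 8; min AVC = 76 - 16·8 + 8^2 = $12.
P = $2 lies below min AVC = $12; no output level covers variable cost.
Shutting down limits the loss to fixed cost, $170.

Shut down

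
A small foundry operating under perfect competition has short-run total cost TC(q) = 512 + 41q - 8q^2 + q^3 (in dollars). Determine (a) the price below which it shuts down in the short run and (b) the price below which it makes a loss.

Shutdown price = min AVC. AVC = 41 - 8q + q^2, with vertex at q = 4 and minimum $25.
ATC = 512/q + 41 - 8q + q^2. Setting dATC/dq = −512/q^2 − 8 + 2q = 0 gives q = 8 (since 2·8^3 − 8·8^2 = 512).
min ATC = 512/8 + 41 − 8·8 + 8^2 = $105. That is the break-even price.
Between these two prices the firm operates at a loss; above $105 it earns a profit.

Shutdown price = $25; break-even price = $105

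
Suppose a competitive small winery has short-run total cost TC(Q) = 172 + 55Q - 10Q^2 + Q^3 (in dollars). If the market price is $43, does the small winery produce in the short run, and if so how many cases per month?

From TC, MC = TC'(Q) = 55 - 20Q + 3Q^2 and AVC = VC/Q = 55 - 10Q + Q^2.
AVC hits its minimum where MC = AVC, at Q = 5, giving min AVC = 55 - 10·5 + 5^2 = $30.
Since P = $43 ≥ min AVC = $30, price covers variable cost and the firm should produce.
Solving P = MC: 12 - 20Q + 3Q^2 = 0 ⇒ Q = 2/3 or 6. On the upward-sloping branch, Q* = 6.
Check: AVC at Q = 6 is $31 ≤ P, so revenue covers variable cost.
Profit = P·Q − TC = 43·6 − 358 = -$100, a loss, but smaller than the $172 fixed cost the firm would lose by shutting down.

Produce at Q = 6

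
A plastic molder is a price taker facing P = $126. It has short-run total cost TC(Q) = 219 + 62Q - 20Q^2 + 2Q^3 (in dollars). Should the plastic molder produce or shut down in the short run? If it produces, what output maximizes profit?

From TC, MC = TC'(Q) = 62 - 40Q + 6Q^2 and AVC = VC/Q = 62 - 20Q + 2Q^2.
The AVC parabola has its vertex at Q = 20/4 = 5, where AVC = 62 - 20·5 + 2·5^2 = $12.
P = $126 exceeds min AVC = $12, so the firm stays open.
P = MC gives -64 - 40Q + 6Q^2 = 0, with roots -4/3 and 8. Take the larger (rising MC): Q* = 8.
Check: AVC at Q = 8 is $30 ≤ P, so revenue covers variable cost.
Profit = P·Q − TC = 126·8 − 459 = $549.

Produce at Q = 8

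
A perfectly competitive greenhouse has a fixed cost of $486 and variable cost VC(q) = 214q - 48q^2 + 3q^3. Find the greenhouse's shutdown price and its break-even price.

AVC = 214 - 48q + 3q^2; minimized at q = 8, giving min AVC = $22. That is the shutdown price.
ATC = 486/q + 214 - 48q + 3q^2. Setting dATC/dq = −486/q^2 − 48 + 6q = 0 gives q = 9 (since 6·9^3 − 48·9^2 = 486).
min ATC = 486/9 + 214 − 48·9 + 3·9^2 = $79. That is the break-even price.
For $22 ≤ P < $79 the firm produces at a loss; below $22 it shuts down.

Shutdown price = $22; break-even price = $79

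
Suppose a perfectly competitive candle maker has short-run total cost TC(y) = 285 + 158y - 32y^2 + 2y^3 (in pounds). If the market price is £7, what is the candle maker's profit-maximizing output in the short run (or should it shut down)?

Variable cost is VC = 158y - 32y^2 + 2y^3, so AVC = VC/y = 158 - 32y + 2y^2 and MC = dTC/dy = 158 - 64y + 6y^2.
The AVC parabola has its vertex at y = 32/4 = 8, where AVC = 158 - 32·8 + 2·8^2 = £30.
Since P = £7 < min AVC = £30, price fails to cover variable cost at any output.
The firm minimizes its loss by shutting down and losing only its fixed cost of £285.

Shut down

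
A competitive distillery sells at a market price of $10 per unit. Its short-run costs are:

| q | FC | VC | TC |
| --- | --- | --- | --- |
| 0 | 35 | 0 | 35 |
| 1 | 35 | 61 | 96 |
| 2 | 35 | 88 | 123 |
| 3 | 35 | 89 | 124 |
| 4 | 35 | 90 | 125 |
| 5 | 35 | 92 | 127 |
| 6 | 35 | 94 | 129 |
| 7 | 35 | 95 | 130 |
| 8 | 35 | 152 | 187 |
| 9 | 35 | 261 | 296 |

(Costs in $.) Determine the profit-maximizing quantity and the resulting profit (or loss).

q = 0 (shut down); profit = -$35

Tabulate TR − TC: q=0: -35; q=1: -86; q=2: -103; q=3: -94; q=4: -85; q=5: -77; q=6: -69; q=7: -60; q=8: -107; q=9: -206.
Profit is highest at q = 0. Equivalently, the lowest AVC in the table is 95/7 ≈ $13.57 at q = 7, and P = $10 falls below it — price never covers variable cost, so the firm shuts down and loses only its fixed cost.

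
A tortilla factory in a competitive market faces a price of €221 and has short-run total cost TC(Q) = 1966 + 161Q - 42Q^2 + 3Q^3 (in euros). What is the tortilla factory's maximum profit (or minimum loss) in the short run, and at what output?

AVC = 161 - 42Q + 3Q^2; min AVC = €14 at Q = 7. Since P = €221 ≥ min AVC, the firm produces.
MC = 161 - 84Q + 9Q^2. Setting P = MC and taking the root on the rising branch gives Q* = 10.
TR = 221·10 = 2210. TC = 1966 + 410 = 2376. Profit = 2210 − 2376 = -€166.
That loss of €166 beats the €1966 the firm would lose by shutting down; producing recovers €1800 of fixed cost.

Profit = -€166 at Q = 10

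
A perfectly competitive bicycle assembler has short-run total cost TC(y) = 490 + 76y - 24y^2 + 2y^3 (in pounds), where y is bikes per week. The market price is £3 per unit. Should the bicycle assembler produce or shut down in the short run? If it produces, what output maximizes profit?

Strip out fixed cost: VC = 76y - 24y^2 + 2y^3. Then AVC = 76 - 24y + 2y^2 and MC = 76 - 48y + 6y^2.
AVC hits its minimum where MC = AVC, at y = 6, giving min AVC = 76 - 24·6 + 2·6^2 = £4.
P = £3 lies below min AVC = £4; no output level covers variable cost.
The firm minimizes its loss by shutting down and losing only its fixed cost of £490.

Shut down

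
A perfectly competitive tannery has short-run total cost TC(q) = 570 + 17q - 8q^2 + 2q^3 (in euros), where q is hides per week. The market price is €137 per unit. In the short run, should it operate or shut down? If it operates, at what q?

Produce at q = 6

Strip out fixed cost: VC = 17q - 8q^2 + 2q^3. Then AVC = 17 - 8q + 2q^2 and MC = 17 - 16q + 6q^2.
AVC hits its minimum where MC = AVC, at q = 2, giving min AVC = 17 - 8·2 + 2·2^2 = €9.
Because €137 ≥ €9, revenue can cover variable cost; the firm operates.
P = MC gives -120 - 16q + 6q^2 = 0, with roots -10/3 and 6. Take the larger (rising MC): q* = 6.
Check: AVC at q = 6 is €41 ≤ P, so revenue covers variable cost.
Profit = P·q − TC = 137·6 − 816 = €6.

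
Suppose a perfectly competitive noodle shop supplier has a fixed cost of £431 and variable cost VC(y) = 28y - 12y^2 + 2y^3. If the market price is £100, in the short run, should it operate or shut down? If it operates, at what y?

Produce at y = 6

Strip out fixed cost: VC = 28y - 12y^2 + 2y^3. Then AVC = 28 - 12y + 2y^2 and MC = 28 - 24y + 6y^2.
The AVC parabola has its vertex at y = 12/4 = 3, where AVC = 28 - 12·3 + 2·3^2 = £10.
Because £100 ≥ £10, revenue can cover variable cost; the firm operates.
Solving P = MC: -72 - 24y + 6y^2 = 0 ⇒ y = -2 or 6. On the upward-sloping branch, y* = 6.
Check: AVC at y = 6 is £28 ≤ P, so revenue covers variable cost.
Profit = P·y − TC = 100·6 − 599 = £1.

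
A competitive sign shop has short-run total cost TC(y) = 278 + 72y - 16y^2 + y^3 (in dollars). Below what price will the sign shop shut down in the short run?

$8 per unit

The firm shuts down when price falls below the minimum of average variable cost. AVC = VC/y = 72 - 16y + y^2.
At the minimum of AVC, MC = AVC. MC = 72 - 32y + 3y^2; setting MC = AVC gives 2y^2 - 16y = 0, so y = 8. min AVC = 8.
The firm shuts down for any P below $8.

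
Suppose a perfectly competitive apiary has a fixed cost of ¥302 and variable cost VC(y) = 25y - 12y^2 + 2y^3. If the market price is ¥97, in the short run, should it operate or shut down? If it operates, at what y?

Produce at y = 6

Variable cost is VC = 25y - 12y^2 + 2y^3, so AVC = VC/y = 25 - 12y + 2y^2 and MC = dTC/dy = 25 - 24y + 6y^2.
AVC hits its minimum where MC = AVC, at y = 3, giving min AVC = 25 - 12·3 + 2·3^2 = ¥7.
P = ¥97 exceeds min AVC = ¥7, so the firm stays open.
P = MC gives -72 - 24y + 6y^2 = 0, with roots -2 and 6. Take the larger (rising MC): y* = 6.
Check: AVC at y = 6 is ¥25 ≤ P, so revenue covers variable cost.
Profit = P·y − TC = 97·6 − 452 = ¥130.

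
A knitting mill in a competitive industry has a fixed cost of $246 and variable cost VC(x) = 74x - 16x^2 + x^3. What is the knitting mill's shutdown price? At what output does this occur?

$10 per unit, at x = 8

Short-run supply begins at min AVC. From VC = 74x - 16x^2 + x^3, AVC = 74 - 16x + x^2.
At the minimum of AVC, MC = AVC. MC = 74 - 32x + 3x^2; setting MC = AVC gives 2x^2 - 16x = 0, so x = 8. min AVC = 10.
The firm shuts down for any P below $10.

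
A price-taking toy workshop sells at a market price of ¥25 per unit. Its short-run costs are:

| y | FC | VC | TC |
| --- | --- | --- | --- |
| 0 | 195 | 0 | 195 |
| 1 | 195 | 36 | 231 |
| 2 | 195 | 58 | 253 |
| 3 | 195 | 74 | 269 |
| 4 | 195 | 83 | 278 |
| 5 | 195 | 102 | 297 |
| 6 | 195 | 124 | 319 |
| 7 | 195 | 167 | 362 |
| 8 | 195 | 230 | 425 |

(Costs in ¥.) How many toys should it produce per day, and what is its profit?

Profit at each row (π = 25y − TC): y=0: -195; y=1: -206; y=2: -203; y=3: -194; y=4: -178; y=5: -172; y=6: -169; y=7: -187; y=8: -225.
Profit is maximized at y = 6. AVC there is 124/6 = ¥20.67 ≤ P, so producing beats shutting down (which would give -¥195).

y = 6; profit = -¥169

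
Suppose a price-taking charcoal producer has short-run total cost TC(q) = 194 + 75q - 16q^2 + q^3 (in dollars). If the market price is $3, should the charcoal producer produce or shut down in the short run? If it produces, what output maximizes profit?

Shut down

Strip out fixed cost: VC = 75q - 16q^2 + q^3. Then AVC = 75 - 16q + q^2 and MC = 75 - 32q + 3q^2.
AVC is minimized where dAVC/dq = -16 + 2q = 0, at q = 8; min AVC = 75 - 16·8 + 8^2 = $11.
Since P = $3 < min AVC = $11, price fails to cover variable cost at any output.
The firm minimizes its loss by shutting down and losing only its fixed cost of $194.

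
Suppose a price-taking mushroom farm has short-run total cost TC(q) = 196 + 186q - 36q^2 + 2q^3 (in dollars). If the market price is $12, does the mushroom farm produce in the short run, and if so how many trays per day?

From TC, MC = TC'(q) = 186 - 72q + 6q^2 and AVC = VC/q = 186 - 36q + 2q^2.
The AVC parabola has its vertex at q = 36/4 = 9, where AVC = 186 - 36·9 + 2·9^2 = $24.
P = $12 lies below min AVC = $24; no output level covers variable cost.
Shutting down limits the loss to fixed cost, $196.

Shut down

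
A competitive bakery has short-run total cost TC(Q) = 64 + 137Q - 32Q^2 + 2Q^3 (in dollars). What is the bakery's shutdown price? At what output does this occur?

$9 per unit, at Q = 8

Short-run supply begins at min AVC. From VC = 137Q - 32Q^2 + 2Q^3, AVC = 137 - 32Q + 2Q^2.
dAVC/dQ = -32 + 4Q = 0 gives Q = 8. min AVC = 137 - 32·8 + 2·8^2 = 9.
For P < $9 the firm produces nothing.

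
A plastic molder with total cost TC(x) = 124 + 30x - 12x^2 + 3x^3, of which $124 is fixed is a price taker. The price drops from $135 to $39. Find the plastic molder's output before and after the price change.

Output falls from 5 to 3

AVC = 30 - 12x + 3x^2, minimized at x = 2 where min AVC = $18. MC = 30 - 24x + 9x^2.
With P = $135 above the shutdown price, P = MC gives x = 5.
At P = $39 ≥ min AVC, set P = MC: x = 3. The firm stays open but cuts output.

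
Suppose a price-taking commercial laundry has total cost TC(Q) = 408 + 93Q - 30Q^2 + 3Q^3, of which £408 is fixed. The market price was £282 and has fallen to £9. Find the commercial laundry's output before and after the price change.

MC = 93 - 60Q + 9Q^2; the shutdown threshold is min AVC = £18 (at Q = 5).
With P = £282 above the shutdown price, P = MC gives Q = 9.
At P = £9 < min AVC = £18, price no longer covers variable cost at any output, so the firm shuts down: Q = 0.

Output falls from 9 to 0 (the firm shuts down)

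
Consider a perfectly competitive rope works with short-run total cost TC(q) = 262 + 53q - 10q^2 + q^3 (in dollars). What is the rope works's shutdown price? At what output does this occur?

The firm shuts down when price falls below the minimum of average variable cost. AVC = VC/q = 53 - 10q + q^2.
dAVC/dq = -10 + 2q = 0 gives q = 5. min AVC = 53 - 10·5 + 5^2 = 28.
The firm shuts down for any P below $28.

$28 per unit, at q = 5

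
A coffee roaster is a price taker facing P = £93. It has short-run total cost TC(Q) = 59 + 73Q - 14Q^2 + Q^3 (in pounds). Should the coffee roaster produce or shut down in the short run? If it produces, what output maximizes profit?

Produce at Q = 10

Variable cost is VC = 73Q - 14Q^2 + Q^3, so AVC = VC/Q = 73 - 14Q + Q^2 and MC = dTC/dQ = 73 - 28Q + 3Q^2.
AVC hits its minimum where MC = AVC, at Q = 7, giving min AVC = 73 - 14·7 + 7^2 = £24.
Because £93 ≥ £24, revenue can cover variable cost; the firm operates.
Solving P = MC: -20 - 28Q + 3Q^2 = 0 ⇒ Q = -2/3 or 10. On the upward-sloping branch, Q* = 10.
Check: AVC at Q = 10 is £33 ≤ P, so revenue covers variable cost.
Profit = P·Q − TC = 93·10 − 389 = £541.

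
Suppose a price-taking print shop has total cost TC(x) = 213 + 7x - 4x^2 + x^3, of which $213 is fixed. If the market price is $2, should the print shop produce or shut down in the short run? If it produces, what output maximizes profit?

From TC, MC = TC'(x) = 7 - 8x + 3x^2 and AVC = VC/x = 7 - 4x + x^2.
The AVC parabola has its vertex at x = 4/2 = 2, where AVC = 7 - 4·2 + 2^2 = $3.
With P < min AVC ($2 < $3), every unit sold adds to the loss.
The firm minimizes its loss by shutting down and losing only its fixed cost of $213.

Shut down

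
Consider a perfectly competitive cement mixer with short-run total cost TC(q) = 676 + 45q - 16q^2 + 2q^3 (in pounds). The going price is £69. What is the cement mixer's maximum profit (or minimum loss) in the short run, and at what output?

AVC = 45 - 16q + 2q^2; min AVC = £13 at q = 4. Since P = £69 ≥ min AVC, the firm produces.
MC = 45 - 32q + 6q^2. Setting P = MC and taking the root on the rising branch gives q* = 6.
TR = 69·6 = 414. TC = 676 + 126 = 802. Profit = 414 − 802 = -£388.
By producing, the firm covers all variable cost plus £288 of fixed cost; shutting down would lose the full £676.

Profit = -£388 at q = 6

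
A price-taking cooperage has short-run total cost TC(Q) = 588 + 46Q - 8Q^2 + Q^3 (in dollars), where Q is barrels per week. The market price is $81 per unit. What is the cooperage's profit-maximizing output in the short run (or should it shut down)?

From TC, MC = TC'(Q) = 46 - 16Q + 3Q^2 and AVC = VC/Q = 46 - 8Q + Q^2.
The AVC parabola has its vertex at Q = 8/2 = 4, where AVC = 46 - 8·4 + 4^2 = $30.
P = $81 exceeds min AVC = $30, so the firm stays open.
Solving P = MC: -35 - 16Q + 3Q^2 = 0 ⇒ Q = -5/3 or 7. On the upward-sloping branch, Q* = 7.
Check: AVC at Q = 7 is $39 ≤ P, so revenue covers variable cost.
Profit = P·Q − TC = 81·7 − 861 = -$294, a loss, but smaller than the $588 fixed cost the firm would lose by shutting down.

Produce at Q = 7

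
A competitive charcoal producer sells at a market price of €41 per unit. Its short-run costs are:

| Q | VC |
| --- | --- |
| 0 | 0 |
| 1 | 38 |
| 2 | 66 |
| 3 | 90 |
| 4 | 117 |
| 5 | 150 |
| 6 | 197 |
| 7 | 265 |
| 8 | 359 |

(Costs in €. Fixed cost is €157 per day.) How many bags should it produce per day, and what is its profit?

Q = 5; profit = -€102

Tabulate TR − TC: Q=0: -157; Q=1: -154; Q=2: -141; Q=3: -124; Q=4: -110; Q=5: -102; Q=6: -108; Q=7: -135; Q=8: -188.
Profit is maximized at Q = 5. AVC there is 150/5 = €30 ≤ P, so producing beats shutting down (which would give -€157).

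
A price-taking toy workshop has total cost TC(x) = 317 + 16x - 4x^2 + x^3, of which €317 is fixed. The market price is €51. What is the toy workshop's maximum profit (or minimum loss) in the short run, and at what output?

Profit = -€167 at x = 5

AVC = 16 - 4x + x^2 has its minimum €12 at x = 2; price €51 clears that bar, so the firm operates.
With MC = 16 - 8x + 3x^2, P = MC on the upward-sloping part at x* = 5.
TR = 51·5 = 255. TC = 317 + 105 = 422. Profit = 255 − 422 = -€167.
That loss of €167 beats the €317 the firm would lose by shutting down; producing recovers €150 of fixed cost.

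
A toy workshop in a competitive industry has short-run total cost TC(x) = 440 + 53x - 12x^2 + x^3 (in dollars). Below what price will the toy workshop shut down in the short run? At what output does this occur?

$17 per unit, at x = 6

The shutdown price is the minimum of AVC. VC = 53x - 12x^2 + x^3, so AVC = 53 - 12x + x^2.
At the minimum of AVC, MC = AVC. MC = 53 - 24x + 3x^2; setting MC = AVC gives 2x^2 - 12x = 0, so x = 6. min AVC = 17.
So the shutdown price is $17.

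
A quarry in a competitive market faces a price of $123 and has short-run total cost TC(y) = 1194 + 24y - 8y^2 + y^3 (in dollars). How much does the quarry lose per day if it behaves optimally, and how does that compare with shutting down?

Profit = -$384 at y = 9

AVC = 24 - 8y + y^2; min AVC = $8 at y = 4. Since P = $123 ≥ min AVC, the firm produces.
With MC = 24 - 16y + 3y^2, P = MC on the upward-sloping part at y* = 9.
TR = 123·9 = 1107. TC = 1194 + 297 = 1491. Profit = 1107 − 1491 = -$384.
Shutting down would mean losing the fixed cost of $1194, so operating at a loss of $384 is better by $810.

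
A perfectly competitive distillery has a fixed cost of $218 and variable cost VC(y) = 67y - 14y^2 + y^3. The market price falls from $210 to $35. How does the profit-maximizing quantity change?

Output falls from 13 to 8

MC = 67 - 28y + 3y^2; the shutdown threshold is min AVC = $18 (at y = 7).
At P = $210 ≥ min AVC, set P = MC on the rising branch: y = 13.
At P = $35 ≥ min AVC, set P = MC: y = 8. The firm stays open but cuts output.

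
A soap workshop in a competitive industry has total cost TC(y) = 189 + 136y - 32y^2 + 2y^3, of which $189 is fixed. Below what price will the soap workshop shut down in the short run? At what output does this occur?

The firm shuts down when price falls below the minimum of average variable cost. AVC = VC/y = 136 - 32y + 2y^2.
dAVC/dy = -32 + 4y = 0 gives y = 8. min AVC = 136 - 32·8 + 2·8^2 = 8.
The firm shuts down for any P below $8.

$8 per unit, at y = 8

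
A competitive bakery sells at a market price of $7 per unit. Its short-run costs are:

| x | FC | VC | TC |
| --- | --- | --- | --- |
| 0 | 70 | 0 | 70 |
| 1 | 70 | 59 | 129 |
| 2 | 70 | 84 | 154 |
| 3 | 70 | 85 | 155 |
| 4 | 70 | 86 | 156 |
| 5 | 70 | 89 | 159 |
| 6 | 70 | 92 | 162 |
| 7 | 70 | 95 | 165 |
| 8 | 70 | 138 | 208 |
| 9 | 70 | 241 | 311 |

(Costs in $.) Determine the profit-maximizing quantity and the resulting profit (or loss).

x = 0 (shut down); profit = -$70

Compute π = P·x − TC at each output: x=0: -70; x=1: -122; x=2: -140; x=3: -134; x=4: -128; x=5: -124; x=6: -120; x=7: -116; x=8: -152; x=9: -248.
Profit is highest at x = 0. Equivalently, the lowest AVC in the table is 95/7 ≈ $13.57 at x = 7, and P = $7 falls below it — price never covers variable cost, so the firm shuts down and loses only its fixed cost.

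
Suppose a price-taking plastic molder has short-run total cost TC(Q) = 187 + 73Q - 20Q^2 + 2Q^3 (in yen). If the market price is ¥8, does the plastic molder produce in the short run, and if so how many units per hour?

Shut down

Strip out fixed cost: VC = 73Q - 20Q^2 + 2Q^3. Then AVC = 73 - 20Q + 2Q^2 and MC = 73 - 40Q + 6Q^2.
The AVC parabola has its vertex at Q = 20/4 = 5, where AVC = 73 - 20·5 + 2·5^2 = ¥23.
Since P = ¥8 < min AVC = ¥23, price fails to cover variable cost at any output.
Shutting down limits the loss to fixed cost, ¥187.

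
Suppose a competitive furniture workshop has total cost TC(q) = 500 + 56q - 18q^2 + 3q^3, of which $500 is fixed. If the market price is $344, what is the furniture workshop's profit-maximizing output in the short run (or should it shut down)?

Produce at q = 8

Variable cost is VC = 56q - 18q^2 + 3q^3, so AVC = VC/q = 56 - 18q + 3q^2 and MC = dTC/dq = 56 - 36q + 9q^2.
AVC hits its minimum where MC = AVC, at q = 3, giving min AVC = 56 - 18·3 + 3·3^2 = $29.
Since P = $344 ≥ min AVC = $29, price covers variable cost and the firm should produce.
P = MC gives -288 - 36q + 9q^2 = 0, with roots -4 and 8. Take the larger (rising MC): q* = 8.
Check: AVC at q = 8 is $104 ≤ P, so revenue covers variable cost.
Profit = P·q − TC = 344·8 − 1332 = $1420.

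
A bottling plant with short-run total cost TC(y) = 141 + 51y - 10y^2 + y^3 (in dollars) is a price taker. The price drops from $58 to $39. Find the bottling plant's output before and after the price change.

Output falls from 7 to 6

AVC = 51 - 10y + y^2, minimized at y = 5 where min AVC = $26. MC = 51 - 20y + 3y^2.
At P = $58 ≥ min AVC, set P = MC on the rising branch: y = 7.
At P = $39 ≥ min AVC, set P = MC: y = 6. The firm stays open but cuts output.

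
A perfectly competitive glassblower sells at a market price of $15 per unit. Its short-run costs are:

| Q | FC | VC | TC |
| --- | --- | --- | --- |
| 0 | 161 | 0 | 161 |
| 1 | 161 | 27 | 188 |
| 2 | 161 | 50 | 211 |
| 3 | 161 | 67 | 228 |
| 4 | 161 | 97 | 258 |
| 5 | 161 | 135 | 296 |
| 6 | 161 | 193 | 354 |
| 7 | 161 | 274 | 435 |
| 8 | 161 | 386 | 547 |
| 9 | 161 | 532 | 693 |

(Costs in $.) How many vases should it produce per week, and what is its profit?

Q = 0 (shut down); profit = -$161

Compute π = P·Q − TC at each output: Q=0: -161; Q=1: -173; Q=2: -181; Q=3: -183; Q=4: -198; Q=5: -221; Q=6: -264; Q=7: -330; Q=8: -427; Q=9: -558.
Profit is highest at Q = 0. Equivalently, the lowest AVC in the table is 67/3 ≈ $22.33 at Q = 3, and P = $15 falls below it — price never covers variable cost, so the firm shuts down and loses only its fixed cost.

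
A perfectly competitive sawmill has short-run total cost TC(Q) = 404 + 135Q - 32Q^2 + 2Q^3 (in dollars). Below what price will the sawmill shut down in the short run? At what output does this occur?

The shutdown price is the minimum of AVC. VC = 135Q - 32Q^2 + 2Q^3, so AVC = 135 - 32Q + 2Q^2.
At the minimum of AVC, MC = AVC. MC = 135 - 64Q + 6Q^2; setting MC = AVC gives 4Q^2 - 32Q = 0, so Q = 8. min AVC = 7.
The firm shuts down for any P below $7.

$7 per unit, at Q = 8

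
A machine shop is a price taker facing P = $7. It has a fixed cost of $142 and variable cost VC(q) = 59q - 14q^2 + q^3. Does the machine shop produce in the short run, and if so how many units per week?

Shut down

Strip out fixed cost: VC = 59q - 14q^2 + q^3. Then AVC = 59 - 14q + q^2 and MC = 59 - 28q + 3q^2.
The AVC parabola has its vertex at q = 14/2 = 7, where AVC = 59 - 14·7 + 7^2 = $10.
P = $7 lies below min AVC = $10; no output level covers variable cost.
The firm minimizes its loss by shutting down and losing only its fixed cost of $142.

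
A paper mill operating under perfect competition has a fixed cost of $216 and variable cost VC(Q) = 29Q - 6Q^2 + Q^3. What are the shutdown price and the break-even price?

Shutdown price = $20; break-even price = $65

Shutdown price = min AVC. AVC = 29 - 6Q + Q^2, with vertex at Q = 3 and minimum $20.
ATC = 216/Q + 29 - 6Q + Q^2. Setting dATC/dQ = −216/Q^2 − 6 + 2Q = 0 gives Q = 6 (since 2·6^3 − 6·6^2 = 216).
min ATC = 216/6 + 29 − 6·6 + 6^2 = $65. That is the break-even price.
For $20 ≤ P < $65 the firm produces at a loss; below $20 it shuts down.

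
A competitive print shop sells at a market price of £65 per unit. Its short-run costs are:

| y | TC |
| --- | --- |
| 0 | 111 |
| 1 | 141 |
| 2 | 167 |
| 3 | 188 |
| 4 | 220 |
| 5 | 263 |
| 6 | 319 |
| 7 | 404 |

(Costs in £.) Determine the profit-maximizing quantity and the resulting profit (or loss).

Tabulate TR − TC: y=0: -111; y=1: -76; y=2: -37; y=3: 7; y=4: 40; y=5: 62; y=6: 71; y=7: 51.
Profit is maximized at y = 6. AVC there is 208/6 = £34.67 ≤ P, so producing beats shutting down (which would give -£111).

y = 6; profit = £71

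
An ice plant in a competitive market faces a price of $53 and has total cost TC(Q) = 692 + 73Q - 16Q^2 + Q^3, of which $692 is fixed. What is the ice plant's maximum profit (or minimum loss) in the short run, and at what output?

Profit = -$292 at Q = 10

AVC = 73 - 16Q + Q^2; min AVC = $9 at Q = 8. Since P = $53 ≥ min AVC, the firm produces.
MC = 73 - 32Q + 3Q^2. Setting P = MC and taking the root on the rising branch gives Q* = 10.
TR = 53·10 = 530. TC = 692 + 130 = 822. Profit = 530 − 822 = -$292.
That loss of $292 beats the $692 the firm would lose by shutting down; producing recovers $400 of fixed cost.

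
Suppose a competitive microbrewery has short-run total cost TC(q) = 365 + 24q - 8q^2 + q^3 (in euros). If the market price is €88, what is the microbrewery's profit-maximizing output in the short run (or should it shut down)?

Produce at q = 8

From TC, MC = TC'(q) = 24 - 16q + 3q^2 and AVC = VC/q = 24 - 8q + q^2.
AVC hits its minimum where MC = AVC, at q = 4, giving min AVC = 24 - 8·4 + 4^2 = €8.
P = €88 exceeds min AVC = €8, so the firm stays open.
Set P = MC: 88 = 24 - 16q + 3q^2 → -64 - 16q + 3q^2 = 0. The roots are q = -8/3 and q = 8; the profit-maximizing output is on the rising part of MC, so q* = 8.
Check: AVC at q = 8 is €24 ≤ P, so revenue covers variable cost.
Profit = P·q − TC = 88·8 − 557 = €147.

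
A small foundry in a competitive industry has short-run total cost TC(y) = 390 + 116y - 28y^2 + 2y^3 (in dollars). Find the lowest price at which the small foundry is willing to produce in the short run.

$18 per unit

The firm shuts down when price falls below the minimum of average variable cost. AVC = VC/y = 116 - 28y + 2y^2.
At the minimum of AVC, MC = AVC. MC = 116 - 56y + 6y^2; setting MC = AVC gives 4y^2 - 28y = 0, so y = 7. min AVC = 18.
For P < $18 the firm produces nothing.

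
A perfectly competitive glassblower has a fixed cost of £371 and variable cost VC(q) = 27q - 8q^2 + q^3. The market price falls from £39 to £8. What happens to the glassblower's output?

AVC = 27 - 8q + q^2, minimized at q = 4 where min AVC = £11. MC = 27 - 16q + 3q^2.
With P = £39 above the shutdown price, P = MC gives q = 6.
At P = £8 < min AVC = £11, price no longer covers variable cost at any output, so the firm shuts down: q = 0.

Output falls from 6 to 0 (the firm shuts down)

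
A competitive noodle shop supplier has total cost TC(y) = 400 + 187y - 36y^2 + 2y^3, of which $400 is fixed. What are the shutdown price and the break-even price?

Shutdown price = $25; break-even price = $67

AVC = 187 - 36y + 2y^2; minimized at y = 9, giving min AVC = $25. That is the shutdown price.
ATC = 400/y + 187 - 36y + 2y^2. Setting dATC/dy = −400/y^2 − 36 + 4y = 0 gives y = 10 (since 4·10^3 − 36·10^2 = 400).
min ATC = 400/10 + 187 − 36·10 + 2·10^2 = $67. That is the break-even price.
Between these two prices the firm operates at a loss; above $67 it earns a profit.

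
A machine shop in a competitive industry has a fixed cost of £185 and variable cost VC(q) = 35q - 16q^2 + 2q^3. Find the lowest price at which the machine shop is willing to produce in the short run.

Short-run supply begins at min AVC. From VC = 35q - 16q^2 + 2q^3, AVC = 35 - 16q + 2q^2.
dAVC/dq = -16 + 4q = 0 gives q = 4. min AVC = 35 - 16·4 + 2·4^2 = 3.
So the shutdown price is £3.

£3 per unit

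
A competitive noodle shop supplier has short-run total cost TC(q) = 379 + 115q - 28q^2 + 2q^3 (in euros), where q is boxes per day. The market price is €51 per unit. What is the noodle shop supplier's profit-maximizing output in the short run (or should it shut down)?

Produce at q = 8

Strip out fixed cost: VC = 115q - 28q^2 + 2q^3. Then AVC = 115 - 28q + 2q^2 and MC = 115 - 56q + 6q^2.
The AVC parabola has its vertex at q = 28/4 = 7, where AVC = 115 - 28·7 + 2·7^2 = €17.
Because €51 ≥ €17, revenue can cover variable cost; the firm operates.
Set P = MC: 51 = 115 - 56q + 6q^2 → 64 - 56q + 6q^2 = 0. The roots are q = 4/3 and q = 8; the profit-maximizing output is on the rising part of MC, so q* = 8.
Check: AVC at q = 8 is €19 ≤ P, so revenue covers variable cost.
Profit = P·q − TC = 51·8 − 531 = -€123, a loss, but smaller than the €379 fixed cost the firm would lose by shutting down.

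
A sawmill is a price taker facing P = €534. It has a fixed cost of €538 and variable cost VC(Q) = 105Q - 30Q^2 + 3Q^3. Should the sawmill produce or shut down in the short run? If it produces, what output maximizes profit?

Strip out fixed cost: VC = 105Q - 30Q^2 + 3Q^3. Then AVC = 105 - 30Q + 3Q^2 and MC = 105 - 60Q + 9Q^2.
AVC is minimized where dAVC/dQ = -30 + 6Q = 0, at Q = 5; min AVC = 105 - 30·5 + 3·5^2 = €30.
Because €534 ≥ €30, revenue can cover variable cost; the firm operates.
Solving P = MC: -429 - 60Q + 9Q^2 = 0 ⇒ Q = -13/3 or 11. On the upward-sloping branch, Q* = 11.
Check: AVC at Q = 11 is €138 ≤ P, so revenue covers variable cost.
Profit = P·Q − TC = 534·11 − 2056 = €3818.

Produce at Q = 11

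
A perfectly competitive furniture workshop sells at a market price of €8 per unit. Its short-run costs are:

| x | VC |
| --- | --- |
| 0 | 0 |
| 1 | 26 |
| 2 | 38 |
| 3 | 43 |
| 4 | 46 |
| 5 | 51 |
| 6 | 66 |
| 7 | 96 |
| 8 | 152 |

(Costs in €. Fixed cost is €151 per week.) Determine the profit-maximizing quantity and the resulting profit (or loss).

Tabulate TR − TC: x=0: -151; x=1: -169; x=2: -173; x=3: -170; x=4: -165; x=5: -162; x=6: -169; x=7: -191; x=8: -239.
Profit is highest at x = 0. Equivalently, the lowest AVC in the table is 51/5 ≈ €10.20 at x = 5, and P = €8 falls below it — price never covers variable cost, so the firm shuts down and loses only its fixed cost.

x = 0 (shut down); profit = -€151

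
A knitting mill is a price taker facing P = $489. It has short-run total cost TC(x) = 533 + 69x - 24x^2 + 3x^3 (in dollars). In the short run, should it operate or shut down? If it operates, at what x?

Strip out fixed cost: VC = 69x - 24x^2 + 3x^3. Then AVC = 69 - 24x + 3x^2 and MC = 69 - 48x + 9x^2.
AVC is minimized where dAVC/dx = -24 + 6x = 0, at x = 4; min AVC = 69 - 24·4 + 3·4^2 = $21.
P = $489 exceeds min AVC = $21, so the firm stays open.
P = MC gives -420 - 48x + 9x^2 = 0, with roots -14/3 and 10. Take the larger (rising MC): x* = 10.
Check: AVC at x = 10 is $129 ≤ P, so revenue covers variable cost.
Profit = P·x − TC = 489·10 − 1823 = $3067.

Produce at x = 10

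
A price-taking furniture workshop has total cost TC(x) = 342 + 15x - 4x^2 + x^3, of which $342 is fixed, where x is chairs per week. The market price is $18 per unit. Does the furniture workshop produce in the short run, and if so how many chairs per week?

Variable cost is VC = 15x - 4x^2 + x^3, so AVC = VC/x = 15 - 4x + x^2 and MC = dTC/dx = 15 - 8x + 3x^2.
AVC hits its minimum where MC = AVC, at x = 2, giving min AVC = 15 - 4·2 + 2^2 = $11.
Since P = $18 ≥ min AVC = $11, price covers variable cost and the firm should produce.
Set P = MC: 18 = 15 - 8x + 3x^2 → -3 - 8x + 3x^2 = 0. The roots are x = -1/3 and x = 3; the profit-maximizing output is on the rising part of MC, so x* = 3.
Check: AVC at x = 3 is $12 ≤ P, so revenue covers variable cost.
Profit = P·x − TC = 18·3 − 378 = -$324, a loss, but smaller than the $342 fixed cost the firm would lose by shutting down.

Produce at x = 3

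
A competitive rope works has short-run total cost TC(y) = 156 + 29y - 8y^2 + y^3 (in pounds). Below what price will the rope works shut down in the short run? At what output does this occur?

£13 per unit, at y = 4

The firm shuts down when price falls below the minimum of average variable cost. AVC = VC/y = 29 - 8y + y^2.
At the minimum of AVC, MC = AVC. MC = 29 - 16y + 3y^2; setting MC = AVC gives 2y^2 - 8y = 0, so y = 4. min AVC = 13.
For P < £13 the firm produces nothing.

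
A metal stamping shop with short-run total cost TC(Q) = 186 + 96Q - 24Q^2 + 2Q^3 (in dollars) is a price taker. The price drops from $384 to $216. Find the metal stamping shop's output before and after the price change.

Output falls from 12 to 10

AVC = 96 - 24Q + 2Q^2, minimized at Q = 6 where min AVC = $24. MC = 96 - 48Q + 6Q^2.
With P = $384 above the shutdown price, P = MC gives Q = 12.
At P = $216 ≥ min AVC, set P = MC: Q = 10. The firm stays open but cuts output.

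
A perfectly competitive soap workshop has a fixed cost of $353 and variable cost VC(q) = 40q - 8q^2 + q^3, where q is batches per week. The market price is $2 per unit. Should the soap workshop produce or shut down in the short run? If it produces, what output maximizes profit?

Shut down

Variable cost is VC = 40q - 8q^2 + q^3, so AVC = VC/q = 40 - 8q + q^2 and MC = dTC/dq = 40 - 16q + 3q^2.
AVC hits its minimum where MC = AVC, at q = 4, giving min AVC = 40 - 8·4 + 4^2 = $24.
P = $2 lies below min AVC = $24; no output level covers variable cost.
Best response: produce nothing and absorb the $353 fixed cost.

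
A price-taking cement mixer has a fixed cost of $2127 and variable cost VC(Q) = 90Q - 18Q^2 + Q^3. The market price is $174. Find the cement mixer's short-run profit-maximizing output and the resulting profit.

Profit = -$167 at Q = 14

AVC = 90 - 18Q + Q^2 has its minimum $9 at Q = 9; price $174 clears that bar, so the firm operates.
MC = 90 - 36Q + 3Q^2. Setting P = MC and taking the root on the rising branch gives Q* = 14.
TR = 174·14 = 2436. TC = 2127 + 476 = 2603. Profit = 2436 − 2603 = -$167.
That loss of $167 beats the $2127 the firm would lose by shutting down; producing recovers $1960 of fixed cost.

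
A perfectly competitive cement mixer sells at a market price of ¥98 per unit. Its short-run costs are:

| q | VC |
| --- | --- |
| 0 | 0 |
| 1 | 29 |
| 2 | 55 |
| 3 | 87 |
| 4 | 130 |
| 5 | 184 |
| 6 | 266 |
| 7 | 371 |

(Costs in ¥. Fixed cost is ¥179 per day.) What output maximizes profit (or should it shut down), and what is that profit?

Profit at each row (π = 98q − TC): q=0: -179; q=1: -110; q=2: -38; q=3: 28; q=4: 83; q=5: 127; q=6: 143; q=7: 136.
Profit is maximized at q = 6. AVC there is 266/6 = ¥44.33 ≤ P, so producing beats shutting down (which would give -¥179).

q = 6; profit = ¥143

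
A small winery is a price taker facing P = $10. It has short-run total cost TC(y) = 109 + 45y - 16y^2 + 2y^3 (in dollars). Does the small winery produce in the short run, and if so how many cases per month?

Variable cost is VC = 45y - 16y^2 + 2y^3, so AVC = VC/y = 45 - 16y + 2y^2 and MC = dTC/dy = 45 - 32y + 6y^2.
AVC is minimized where dAVC/dy = -16 + 4y = 0, at y = 4; min AVC = 45 - 16·4 + 2·4^2 = $13.
With P < min AVC ($10 < $13), every unit sold adds to the loss.
The firm minimizes its loss by shutting down and losing only its fixed cost of $109.

Shut down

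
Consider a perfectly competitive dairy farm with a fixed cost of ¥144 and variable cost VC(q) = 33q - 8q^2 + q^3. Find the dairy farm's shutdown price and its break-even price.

Shutdown price = ¥17; break-even price = ¥45

Shutdown price = min AVC. AVC = 33 - 8q + q^2, with vertex at q = 4 and minimum ¥17.
ATC = 144/q + 33 - 8q + q^2. Setting dATC/dq = −144/q^2 − 8 + 2q = 0 gives q = 6 (since 2·6^3 − 8·6^2 = 144).
min ATC = 144/6 + 33 − 8·6 + 6^2 = ¥45. That is the break-even price.
For ¥17 ≤ P < ¥45 the firm produces at a loss; below ¥17 it shuts down.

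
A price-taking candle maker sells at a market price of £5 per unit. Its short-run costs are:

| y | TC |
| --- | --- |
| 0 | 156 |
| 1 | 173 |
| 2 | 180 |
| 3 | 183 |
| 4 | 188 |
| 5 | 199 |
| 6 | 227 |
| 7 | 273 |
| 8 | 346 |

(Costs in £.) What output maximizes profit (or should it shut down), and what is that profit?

Profit at each row (π = 5y − TC): y=0: -156; y=1: -168; y=2: -170; y=3: -168; y=4: -168; y=5: -174; y=6: -197; y=7: -238; y=8: -306.
Profit is highest at y = 0. Equivalently, the lowest AVC in the table is 32/4 ≈ £8 at y = 4, and P = £5 falls below it — price never covers variable cost, so the firm shuts down and loses only its fixed cost.

y = 0 (shut down); profit = -£156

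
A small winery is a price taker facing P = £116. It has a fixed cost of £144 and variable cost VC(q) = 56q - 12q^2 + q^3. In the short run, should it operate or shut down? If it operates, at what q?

Variable cost is VC = 56q - 12q^2 + q^3, so AVC = VC/q = 56 - 12q + q^2 and MC = dTC/dq = 56 - 24q + 3q^2.
The AVC parabola has its vertex at q = 12/2 = 6, where AVC = 56 - 12·6 + 6^2 = £20.
Since P = £116 ≥ min AVC = £20, price covers variable cost and the firm should produce.
Solving P = MC: -60 - 24q + 3q^2 = 0 ⇒ q = -2 or 10. On the upward-sloping branch, q* = 10.
Check: AVC at q = 10 is £36 ≤ P, so revenue covers variable cost.
Profit = P·q − TC = 116·10 − 504 = £656.

Produce at q = 10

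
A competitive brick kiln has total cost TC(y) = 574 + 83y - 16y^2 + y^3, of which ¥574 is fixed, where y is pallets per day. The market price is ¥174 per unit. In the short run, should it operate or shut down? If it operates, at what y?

From TC, MC = TC'(y) = 83 - 32y + 3y^2 and AVC = VC/y = 83 - 16y + y^2.
AVC is minimized where dAVC/dy = -16 + 2y = 0, at y = 8; min AVC = 83 - 16·8 + 8^2 = ¥19.
Since P = ¥174 ≥ min AVC = ¥19, price covers variable cost and the firm should produce.
Solving P = MC: -91 - 32y + 3y^2 = 0 ⇒ y = -7/3 or 13. On the upward-sloping branch, y* = 13.
Check: AVC at y = 13 is ¥44 ≤ P, so revenue covers variable cost.
Profit = P·y − TC = 174·13 − 1146 = ¥1116.

Produce at y = 13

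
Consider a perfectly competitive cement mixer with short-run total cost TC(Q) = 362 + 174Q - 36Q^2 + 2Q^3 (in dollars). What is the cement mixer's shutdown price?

$12 per unit

Short-run supply begins at min AVC. From VC = 174Q - 36Q^2 + 2Q^3, AVC = 174 - 36Q + 2Q^2.
At the minimum of AVC, MC = AVC. MC = 174 - 72Q + 6Q^2; setting MC = AVC gives 4Q^2 - 36Q = 0, so Q = 9. min AVC = 12.
For P < $12 the firm produces nothing.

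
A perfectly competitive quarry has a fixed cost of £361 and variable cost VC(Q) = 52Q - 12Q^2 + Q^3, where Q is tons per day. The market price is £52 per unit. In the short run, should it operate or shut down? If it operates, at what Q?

Strip out fixed cost: VC = 52Q - 12Q^2 + Q^3. Then AVC = 52 - 12Q + Q^2 and MC = 52 - 24Q + 3Q^2.
AVC is minimized where dAVC/dQ = -12 + 2Q = 0, at Q = 6; min AVC = 52 - 12·6 + 6^2 = £16.
Because £52 ≥ £16, revenue can cover variable cost; the firm operates.
P = MC gives -24Q + 3Q^2 = 0, with roots 0 and 8. Take the larger (rising MC): Q* = 8.
Check: AVC at Q = 8 is £20 ≤ P, so revenue covers variable cost.
Profit = P·Q − TC = 52·8 − 521 = -£105, a loss, but smaller than the £361 fixed cost the firm would lose by shutting down.

Produce at Q = 8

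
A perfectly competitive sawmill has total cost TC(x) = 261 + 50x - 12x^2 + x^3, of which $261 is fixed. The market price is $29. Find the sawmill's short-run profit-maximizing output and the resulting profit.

AVC = 50 - 12x + x^2; min AVC = $14 at x = 6. Since P = $29 ≥ min AVC, the firm produces.
With MC = 50 - 24x + 3x^2, P = MC on the upward-sloping part at x* = 7.
TR = 29·7 = 203. TC = 261 + 105 = 366. Profit = 203 − 366 = -$163.
Shutting down would mean losing the fixed cost of $261, so operating at a loss of $163 is better by $98.

Profit = -$163 at x = 7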